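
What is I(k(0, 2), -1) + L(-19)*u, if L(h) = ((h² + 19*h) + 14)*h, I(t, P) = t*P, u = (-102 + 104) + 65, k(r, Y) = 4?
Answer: -17826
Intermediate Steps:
u = 67 (u = 2 + 65 = 67)
I(t, P) = P*t
L(h) = h*(14 + h² + 19*h) (L(h) = (14 + h² + 19*h)*h = h*(14 + h² + 19*h))
I(k(0, 2), -1) + L(-19)*u = -1*4 - 19*(14 + (-19)² + 19*(-19))*67 = -4 - 19*(14 + 361 - 361)*67 = -4 - 19*14*67 = -4 - 266*67 = -4 - 17822 = -17826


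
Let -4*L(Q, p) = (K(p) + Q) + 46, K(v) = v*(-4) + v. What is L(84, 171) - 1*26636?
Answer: -106161/4 ≈ -26540.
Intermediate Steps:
K(v) = -3*v (K(v) = -4*v + v = -3*v)
L(Q, p) = -23/2 - Q/4 + 3*p/4 (L(Q, p) = -((-3*p + Q) + 46)/4 = -((Q - 3*p) + 46)/4 = -(46 + Q - 3*p)/4 = -23/2 - Q/4 + 3*p/4)
L(84, 171) - 1*26636 = (-23/2 - ¼*84 + (¾)*171) - 1*26636 = (-23/2 - 21 + 513/4) - 26636 = 383/4 - 26636 = -106161/4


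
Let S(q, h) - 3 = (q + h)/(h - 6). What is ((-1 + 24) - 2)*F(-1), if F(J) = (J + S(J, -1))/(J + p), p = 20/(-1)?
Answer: -16/7 ≈ -2.2857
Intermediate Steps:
p = -20 (p = 20*(-1) = -20)
S(q, h) = 3 + (h + q)/(-6 + h) (S(q, h) = 3 + (q + h)/(h - 6) = 3 + (h + q)/(-6 + h))
F(J) = (22/7 + 6*J/7)/(-20 + J) (F(J) = (J + (-18 + J + 4*(-1))/(-6 - 1))/(J - 20) = (J + (-18 + J - 4)/(-7))/(-20 + J) = (J - (-22 + J)/7)/(-20 + J) = (J + (22/7 - J/7))/(-20 + J) = (22/7 + 6*J/7)/(-20 + J))
((-1 + 24) - 2)*F(-1) = ((-1 + 24) - 2)*(2*(11 + 3*(-1))/(7*(-20 - 1))) = (23 - 2)*((2/7)*(11 - 3)/(-21)) = 21*((2/7)*(-1/21)*8) = 21*(-16/147) = -16/7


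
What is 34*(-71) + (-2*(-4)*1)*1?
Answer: -2406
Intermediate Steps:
34*(-71) + (-2*(-4)*1)*1 = -2414 + (8*1)*1 = -2414 + 8*1 = -2414 + 8 = -2406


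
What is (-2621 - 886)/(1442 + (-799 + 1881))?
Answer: -3507/2524 ≈ -1.3895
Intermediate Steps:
(-2621 - 886)/(1442 + (-799 + 1881)) = -3507/(1442 + 1082) = -3507/2524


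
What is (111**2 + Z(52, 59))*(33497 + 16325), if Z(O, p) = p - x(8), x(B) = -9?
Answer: 617244758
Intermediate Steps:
Z(O, p) = 9 + p (Z(O, p) = p - 1*(-9) = p + 9 = 9 + p)
(111**2 + Z(52, 59))*(33497 + 16325) = (111**2 + (9 + 59))*(33497 + 16325) = (12321 + 68)*49822 = 12389*49822 = 617244758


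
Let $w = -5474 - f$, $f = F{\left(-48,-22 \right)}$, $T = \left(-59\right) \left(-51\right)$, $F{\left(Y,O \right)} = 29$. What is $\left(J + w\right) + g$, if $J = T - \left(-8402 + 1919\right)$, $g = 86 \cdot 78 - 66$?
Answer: $10631$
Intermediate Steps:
$T = 3009$
$f = 29$
$g = 6642$ ($g = 6708 - 66 = 6642$)
$J = 9492$ ($J = 3009 - \left(-8402 + 1919\right) = 3009 - -6483 = 3009 + 6483 = 9492$)
$w = -5503$ ($w = -5474 - 29 = -5503$)
$\left(J + w\right) + g = \left(9492 - 5503\right) + 6642 = 3989 + 6642 = 10631$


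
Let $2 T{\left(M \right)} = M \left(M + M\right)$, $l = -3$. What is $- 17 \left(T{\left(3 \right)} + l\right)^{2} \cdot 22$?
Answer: $-13464$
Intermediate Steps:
$T{\left(M \right)} = M^{2}$ ($T{\left(M \right)} = \frac{M \left(M + M\right)}{2} = \frac{M 2 M}{2} = \frac{2 M^{2}}{2} = M^{2}$)
$- 17 \left(T{\left(3 \right)} + l\right)^{2} \cdot 22 = - 17 \left(3^{2} - 3\right)^{2} \cdot 22 = - 17 \left(9 - 3\right)^{2} \cdot 22 = - 17 \cdot 6^{2} \cdot 22 = \left(-17\right) 36 \cdot 22 = \left(-612\right) 22 = -13464$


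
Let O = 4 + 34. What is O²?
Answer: 1444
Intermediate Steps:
O = 38
O² = 38² = 1444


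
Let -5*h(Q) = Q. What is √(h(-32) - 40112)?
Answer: 4*I*√62665/5 ≈ 200.26*I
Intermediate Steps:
h(Q) = -Q/5
√(h(-32) - 40112) = √(-⅕*(-32) - 40112) = √(32/5 - 40112) = √(-200528/5) = 4*I*√62665/5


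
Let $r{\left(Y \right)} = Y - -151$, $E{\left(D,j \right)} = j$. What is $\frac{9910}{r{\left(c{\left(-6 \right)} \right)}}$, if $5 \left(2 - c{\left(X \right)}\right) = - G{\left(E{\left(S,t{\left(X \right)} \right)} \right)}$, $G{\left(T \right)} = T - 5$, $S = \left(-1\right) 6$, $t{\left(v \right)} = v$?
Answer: $\frac{24775}{377} \approx 65.716$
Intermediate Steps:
$S = -6$
$G{\left(T \right)} = -5 + T$
$c{\left(X \right)} = 1 + \frac{X}{5}$ ($c{\left(X \right)} = 2 - \frac{\left(-1\right) \left(-5 + X\right)}{5} = 2 - \frac{5 - X}{5} = 2 + \left(-1 + \frac{X}{5}\right) = 1 + \frac{X}{5}$)
$r{\left(Y \right)} = 151 + Y$ ($r{\left(Y \right)} = Y + 151 = 151 + Y$)
$\frac{9910}{r{\left(c{\left(-6 \right)} \right)}} = \frac{9910}{151 + \left(1 + \frac{1}{5} \left(-6\right)\right)} = \frac{9910}{151 + \left(1 - \frac{6}{5}\right)} = \frac{9910}{151 - \frac{1}{5}} = \frac{9910}{\frac{754}{5}} = 9910 \cdot \frac{5}{754} = \frac{24775}{377}$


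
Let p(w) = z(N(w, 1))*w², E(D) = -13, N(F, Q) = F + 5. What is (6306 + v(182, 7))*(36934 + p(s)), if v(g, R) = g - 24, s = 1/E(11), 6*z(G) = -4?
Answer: 121041864704/507 ≈ 2.3874e+8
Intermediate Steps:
N(F, Q) = 5 + F
z(G) = -⅔ (z(G) = (⅙)*(-4) = -⅔)
s = -1/13 (s = 1/(-13) = -1/13 ≈ -0.076923)
p(w) = -2*w²/3
v(g, R) = -24 + g
(6306 + v(182, 7))*(36934 + p(s)) = (6306 + (-24 + 182))*(36934 - 2*(-1/13)²/3) = (6306 + 158)*(36934 - ⅔*1/169) = 6464*(36934 - 2/507) = 6464*(18725536/507) = 121041864704/507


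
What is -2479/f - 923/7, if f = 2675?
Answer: -2486378/18725 ≈ -132.78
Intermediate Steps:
-2479/f - 923/7 = -2479/2675 - 923/7 = -2486378/18725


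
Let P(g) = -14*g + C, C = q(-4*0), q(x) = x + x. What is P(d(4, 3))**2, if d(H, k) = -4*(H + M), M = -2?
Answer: 12544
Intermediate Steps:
q(x) = 2*x
C = 0 (C = 2*(-4*0) = 2*0 = 0)
d(H, k) = 8 - 4*H (d(H, k) = -4*(H - 2) = -4*(-2 + H) = 8 - 4*H)
P(g) = -14*g (P(g) = -14*g + 0 = -14*g)
P(d(4, 3))**2 = (-14*(8 - 4*4))**2 = (-14*(8 - 16))**2 = (-14*(-8))**2 = 112**2 = 12544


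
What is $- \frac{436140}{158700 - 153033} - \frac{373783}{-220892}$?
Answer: $- \frac{31407202873}{417264988} \approx -75.269$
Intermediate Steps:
$- \frac{436140}{158700 - 153033} - \frac{373783}{-220892} = - \frac{436140}{158700 - 153033} - - \frac{373783}{220892} = - \frac{436140}{5667} + \frac{373783}{220892} = \left(-436140\right) \frac{1}{5667} + \frac{373783}{220892} = - \frac{145380}{1889} + \frac{373783}{220892} = - \frac{31407202873}{417264988}$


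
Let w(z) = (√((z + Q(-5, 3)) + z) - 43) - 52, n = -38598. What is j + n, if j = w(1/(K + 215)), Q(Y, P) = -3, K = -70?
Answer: -38693 + I*√62785/145 ≈ -38693.0 + 1.7281*I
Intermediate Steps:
w(z) = -95 + √(-3 + 2*z) (w(z) = (√((z - 3) + z) - 43) - 52 = (√((-3 + z) + z) - 43) - 52 = (√(-3 + 2*z) - 43) - 52 = (-43 + √(-3 + 2*z)) - 52 = -95 + √(-3 + 2*z))
j = -95 + I*√62785/145 (j = -95 + √(-3 + 2/(-70 + 215)) = -95 + √(-3 + 2/145) = -95 + √(-433/145) = -95 + I*√62785/145 ≈ -95.0 + 1.7281*I)
j + n = (-95 + I*√62785/145) - 38598 = -38693 + I*√62785/145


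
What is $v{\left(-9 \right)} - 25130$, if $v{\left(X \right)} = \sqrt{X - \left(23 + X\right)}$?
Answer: $-25130 + i \sqrt{23} \approx -25130.0 + 4.7958 i$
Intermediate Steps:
$v{\left(X \right)} = i \sqrt{23}$ ($v{\left(X \right)} = \sqrt{-23} = i \sqrt{23}$)
$v{\left(-9 \right)} - 25130 = i \sqrt{23} - 25130 = -25130 + i \sqrt{23}$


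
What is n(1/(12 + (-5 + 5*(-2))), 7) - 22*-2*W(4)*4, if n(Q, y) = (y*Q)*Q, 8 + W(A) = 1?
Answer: -11081/9 ≈ -1231.2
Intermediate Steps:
W(A) = -7 (W(A) = -8 + 1 = -7)
n(Q, y) = y*Q**2 (n(Q, y) = (Q*y)*Q = y*Q**2)
n(1/(12 + (-5 + 5*(-2))), 7) - 22*-2*W(4)*4 = 7*(1/(12 + (-5 + 5*(-2))))**2 - 22*-2*(-7)*4 = 7*(1/(12 + (-5 - 10)))**2 - 22*14*4 = 7*(1/(12 - 15))**2 - 22*56 = 7*(1/(-3))**2 - 1*1232 = 7*(-1/3)**2 - 1232 = 7*(1/9) - 1232 = 7/9 - 1232 = -11081/9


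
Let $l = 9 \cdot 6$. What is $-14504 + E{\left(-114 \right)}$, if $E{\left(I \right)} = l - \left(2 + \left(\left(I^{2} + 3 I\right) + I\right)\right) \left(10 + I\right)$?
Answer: $1289918$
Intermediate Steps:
$l = 54$
$E{\left(I \right)} = 54 - \left(10 + I\right) \left(2 + I^{2} + 4 I\right)$ ($E{\left(I \right)} = 54 - \left(2 + \left(\left(I^{2} + 3 I\right) + I\right)\right) \left(10 + I\right) = 54 - \left(2 + \left(I^{2} + 4 I\right)\right) \left(10 + I\right) = 54 - \left(2 + I^{2} + 4 I\right) \left(10 + I\right) = 54 - \left(10 + I\right) \left(2 + I^{2} + 4 I\right)$)
$-14504 + E{\left(-114 \right)} = -14504 - \left(-1486366 + 181944\right) = -14504 + \left(34 - -1481544 + 4788 - 181944\right) = -14504 + \left(34 + 1481544 + 4788 - 181944\right) = -14504 + 1304422 = 1289918$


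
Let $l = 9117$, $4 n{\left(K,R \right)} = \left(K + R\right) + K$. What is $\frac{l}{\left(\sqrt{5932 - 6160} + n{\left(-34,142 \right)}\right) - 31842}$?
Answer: $- \frac{1160539398}{4050941521} - \frac{72936 i \sqrt{57}}{4050941521} \approx -0.28649 - 0.00013593 i$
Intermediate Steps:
$n{\left(K,R \right)} = \frac{K}{2} + \frac{R}{4}$ ($n{\left(K,R \right)} = \frac{\left(K + R\right) + K}{4} = \frac{R + 2 K}{4} = \frac{K}{2} + \frac{R}{4}$)
$\frac{l}{\left(\sqrt{5932 - 6160} + n{\left(-34,142 \right)}\right) - 31842} = \frac{9117}{\left(\sqrt{5932 - 6160} + \left(\frac{1}{2} \left(-34\right) + \frac{1}{4} \cdot 142\right)\right) - 31842} = \frac{9117}{\left(\sqrt{-228} + \left(-17 + \frac{71}{2}\right)\right) - 31842} = \frac{9117}{\left(2 i \sqrt{57} + \frac{37}{2}\right) - 31842} = \frac{9117}{\left(\frac{37}{2} + 2 i \sqrt{57}\right) - 31842} = \frac{9117}{- \frac{63647}{2} + 2 i \sqrt{57}}$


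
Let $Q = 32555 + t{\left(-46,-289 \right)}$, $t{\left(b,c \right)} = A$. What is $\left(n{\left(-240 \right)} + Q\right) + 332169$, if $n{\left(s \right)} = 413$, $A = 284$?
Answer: $365421$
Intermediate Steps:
$t{\left(b,c \right)} = 284$
$Q = 32839$ ($Q = 32555 + 284 = 32839$)
$\left(n{\left(-240 \right)} + Q\right) + 332169 = \left(413 + 32839\right) + 332169 = 33252 + 332169 = 365421$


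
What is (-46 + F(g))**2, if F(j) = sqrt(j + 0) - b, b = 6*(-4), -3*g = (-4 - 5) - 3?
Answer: 400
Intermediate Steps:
g = 4 (g = -((-4 - 5) - 3)/3 = -(-9 - 3)/3 = -1/3*(-12) = 4)
b = -24
F(j) = 24 + sqrt(j) (F(j) = sqrt(j + 0) - 1*(-24) = sqrt(j) + 24 = 24 + sqrt(j))
(-46 + F(g))**2 = (-46 + (24 + sqrt(4)))**2 = (-46 + (24 + 2))**2 = (-46 + 26)**2 = (-20)**2 = 400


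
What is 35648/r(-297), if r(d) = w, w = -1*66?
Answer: -17824/33 ≈ -540.12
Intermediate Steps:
w = -66
r(d) = -66
35648/r(-297) = 35648/(-66) = 35648*(-1/66) = -17824/33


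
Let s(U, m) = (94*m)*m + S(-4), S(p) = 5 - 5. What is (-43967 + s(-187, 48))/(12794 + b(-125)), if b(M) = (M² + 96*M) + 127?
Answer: 172609/16546 ≈ 10.432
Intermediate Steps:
S(p) = 0
s(U, m) = 94*m² (s(U, m) = (94*m)*m + 0 = 94*m² + 0 = 94*m²)
b(M) = 127 + M² + 96*M
(-43967 + s(-187, 48))/(12794 + b(-125)) = (-43967 + 94*48²)/(12794 + (127 + (-125)² + 96*(-125))) = (-43967 + 94*2304)/(12794 + (127 + 15625 - 12000)) = (-43967 + 216576)/(12794 + 3752) = 172609/16546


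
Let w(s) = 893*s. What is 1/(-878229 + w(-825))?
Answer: -1/1614954 ≈ -6.1921e-7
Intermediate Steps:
1/(-878229 + w(-825)) = 1/(-878229 + 893*(-825)) = 1/(-878229 - 736725) = 1/(-1614954) = -1/1614954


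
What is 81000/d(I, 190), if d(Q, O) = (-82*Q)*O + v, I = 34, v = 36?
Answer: -20250/132421 ≈ -0.15292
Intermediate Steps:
d(Q, O) = 36 - 82*O*Q (d(Q, O) = (-82*Q)*O + 36 = -82*O*Q + 36 = 36 - 82*O*Q)
81000/d(I, 190) = 81000/(36 - 82*190*34) = 81000/(36 - 529720) = 81000/(-529684) = 81000*(-1/529684) = -20250/132421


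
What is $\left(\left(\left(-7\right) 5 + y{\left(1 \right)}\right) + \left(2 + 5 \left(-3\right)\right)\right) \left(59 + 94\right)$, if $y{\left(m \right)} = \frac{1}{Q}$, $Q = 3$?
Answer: $-7293$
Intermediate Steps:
$y{\left(m \right)} = \frac{1}{3}$
$\left(\left(\left(-7\right) 5 + y{\left(1 \right)}\right) + \left(2 + 5 \left(-3\right)\right)\right) \left(59 + 94\right) = \left(\left(\left(-7\right) 5 + \frac{1}{3}\right) + \left(2 + 5 \left(-3\right)\right)\right) \left(59 + 94\right) = \left(\left(-35 + \frac{1}{3}\right) + \left(2 - 15\right)\right) 153 = \left(- \frac{104}{3} - 13\right) 153 = \left(- \frac{143}{3}\right) 153 = -7293$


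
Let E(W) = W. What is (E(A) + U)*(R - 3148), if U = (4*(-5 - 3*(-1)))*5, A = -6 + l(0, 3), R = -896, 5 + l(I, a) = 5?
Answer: 186024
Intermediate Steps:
l(I, a) = 0 (l(I, a) = -5 + 5 = 0)
A = -6 (A = -6 + 0 = -6)
U = -40 (U = (4*(-5 + 3))*5 = (4*(-2))*5 = -8*5 = -40)
(E(A) + U)*(R - 3148) = (-6 - 40)*(-896 - 3148) = -46*(-4044) = 186024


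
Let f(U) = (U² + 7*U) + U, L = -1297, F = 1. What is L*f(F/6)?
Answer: -63553/36 ≈ -1765.4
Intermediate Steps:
f(U) = U² + 8*U
L*f(F/6) = -1297*1/6*(8 + 1/6) = -1297*1*(⅙)*(8 + 1*(⅙)) = -1297*(8 + ⅙)/6 = -1297*49/(6*6) = -1297*49/36 = -63553/36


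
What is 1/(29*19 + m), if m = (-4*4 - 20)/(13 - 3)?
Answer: 5/2737 ≈ 0.0018268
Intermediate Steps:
m = -18/5 (m = (-16 - 20)/10 = -36*1/10 = -18/5 ≈ -3.6000)
1/(29*19 + m) = 1/(29*19 - 18/5) = 1/(551 - 18/5) = 1/(2737/5) = 5/2737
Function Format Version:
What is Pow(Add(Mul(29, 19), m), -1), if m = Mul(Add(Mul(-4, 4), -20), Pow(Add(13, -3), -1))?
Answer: Rational(5, 2737) ≈ 0.0018268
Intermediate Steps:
m = Rational(-18, 5) (m = Mul(Add(-16, -20), Pow(10, -1)) = Mul(-36, Rational(1, 10)) = Rational(-18, 5) ≈ -3.6000)
Pow(Add(Mul(29, 19), m), -1) = Pow(Add(Mul(29, 19), Rational(-18, 5)), -1) = Pow(Add(551, Rational(-18, 5)), -1) = Pow(Rational(2737, 5), -1) = Rational(5, 2737)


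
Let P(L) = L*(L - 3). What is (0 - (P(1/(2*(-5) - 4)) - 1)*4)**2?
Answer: 23409/2401 ≈ 9.7497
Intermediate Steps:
P(L) = L*(-3 + L)
(0 - (P(1/(2*(-5) - 4)) - 1)*4)**2 = (0 - ((-3 + 1/(2*(-5) - 4))/(2*(-5) - 4) - 1)*4)**2 = (0 - ((-3 + 1/(-10 - 4))/(-10 - 4) - 1)*4)**2 = (0 - ((-3 + 1/(-14))/(-14) - 1)*4)**2 = (0 - (-(-3 - 1/14)/14 - 1)*4)**2 = (0 - (-1/14*(-43/14) - 1)*4)**2 = (0 - (43/196 - 1)*4)**2 = (0 - (-153)*4/196)**2 = (0 - 1*(-153/49))**2 = (0 + 153/49)**2 = (153/49)**2 = 23409/2401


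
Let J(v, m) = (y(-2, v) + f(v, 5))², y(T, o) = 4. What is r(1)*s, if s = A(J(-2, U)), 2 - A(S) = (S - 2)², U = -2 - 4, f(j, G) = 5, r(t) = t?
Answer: -6239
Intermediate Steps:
U = -6
J(v, m) = 81 (J(v, m) = (4 + 5)² = 9² = 81)
A(S) = 2 - (-2 + S)² (A(S) = 2 - (S - 2)² = 2 - (-2 + S)²)
s = -6239 (s = 2 - (-2 + 81)² = 2 - 1*79² = 2 - 1*6241 = 2 - 6241 = -6239)
r(1)*s = 1*(-6239) = -6239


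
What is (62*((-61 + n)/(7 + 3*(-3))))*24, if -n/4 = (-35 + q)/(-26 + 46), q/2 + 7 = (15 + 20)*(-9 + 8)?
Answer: 138384/5 ≈ 27677.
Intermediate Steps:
q = -84 (q = -14 + 2*((15 + 20)*(-9 + 8)) = -14 + 2*(35*(-1)) = -14 + 2*(-35) = -14 - 70 = -84)
n = 119/5 (n = -4*(-35 - 84)/(-26 + 46) = -(-476)/20 = -4*(-119/20) = 119/5 ≈ 23.800)
(62*((-61 + n)/(7 + 3*(-3))))*24 = (62*((-61 + 119/5)/(7 + 3*(-3))))*24 = (62*(-186/(5*(7 - 9))))*24 = (62*(-186/5/(-2)))*24 = (62*(-186/5*(-½)))*24 = (62*(93/5))*24 = (5766/5)*24 = 138384/5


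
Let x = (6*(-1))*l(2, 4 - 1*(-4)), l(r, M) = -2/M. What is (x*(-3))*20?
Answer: -90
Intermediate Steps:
x = 3/2 (x = (6*(-1))*(-2/(4 - 1*(-4))) = -(-12)/(4 + 4) = -(-12)/8 = -6*(-¼) = 3/2 ≈ 1.5000)
(x*(-3))*20 = ((3/2)*(-3))*20 = -9/2*20 = -90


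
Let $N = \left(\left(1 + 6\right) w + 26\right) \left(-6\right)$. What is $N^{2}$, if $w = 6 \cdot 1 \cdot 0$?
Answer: $24336$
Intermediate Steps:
$w = 0$ ($w = 6 \cdot 0 = 0$)
$N = -156$ ($N = \left(\left(1 + 6\right) 0 + 26\right) \left(-6\right) = \left(7 \cdot 0 + 26\right) \left(-6\right) = \left(0 + 26\right) \left(-6\right) = 26 \left(-6\right) = -156$)
$N^{2} = \left(-156\right)^{2} = 24336$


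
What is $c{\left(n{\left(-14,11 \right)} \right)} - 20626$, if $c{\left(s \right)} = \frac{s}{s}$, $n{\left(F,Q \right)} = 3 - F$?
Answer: $-20625$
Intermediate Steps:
$c{\left(s \right)} = 1$
$c{\left(n{\left(-14,11 \right)} \right)} - 20626 = 1 - 20626 = -20625$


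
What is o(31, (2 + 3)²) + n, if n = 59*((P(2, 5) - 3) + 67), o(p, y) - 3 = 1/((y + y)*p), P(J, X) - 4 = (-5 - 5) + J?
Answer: 5491651/1550 ≈ 3543.0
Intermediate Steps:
P(J, X) = -6 + J (P(J, X) = 4 + ((-5 - 5) + J) = 4 + (-10 + J) = -6 + J)
o(p, y) = 3 + 1/(2*p*y) (o(p, y) = 3 + 1/((y + y)*p) = 3 + 1/(((2*y))*p) = 3 + (1/(2*y))/p = 3 + 1/(2*p*y))
n = 3540 (n = 59*(((-6 + 2) - 3) + 67) = 59*((-4 - 3) + 67) = 59*(-7 + 67) = 59*60 = 3540)
o(31, (2 + 3)²) + n = (3 + (½)/(31*(2 + 3)²)) + 3540 = (3 + (½)*(1/31)/5²) + 3540 = (3 + (½)*(1/31)/25) + 3540 = (3 + (½)*(1/31)*(1/25)) + 3540 = (3 + 1/1550) + 3540 = 4651/1550 + 3540 = 5491651/1550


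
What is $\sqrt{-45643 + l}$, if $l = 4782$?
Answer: $i \sqrt{40861} \approx 202.14 i$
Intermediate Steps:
$\sqrt{-45643 + l} = \sqrt{-45643 + 4782} = \sqrt{-40861} = i \sqrt{40861}$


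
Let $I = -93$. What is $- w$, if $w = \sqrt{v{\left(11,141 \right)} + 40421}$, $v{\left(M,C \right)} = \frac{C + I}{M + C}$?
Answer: $- \frac{\sqrt{14592095}}{19} \approx -201.05$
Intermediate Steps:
$v{\left(M,C \right)} = \frac{-93 + C}{C + M}$ ($v{\left(M,C \right)} = \frac{C - 93}{M + C} = \frac{-93 + C}{C + M}$)
$w = \frac{\sqrt{14592095}}{19}$ ($w = \sqrt{\frac{-93 + 141}{141 + 11} + 40421} = \sqrt{\frac{1}{152} \cdot 48 + 40421} = \sqrt{\frac{6}{19} + 40421} = \sqrt{\frac{768005}{19}} = \frac{\sqrt{14592095}}{19} \approx 201.05$)
$- w = - \frac{\sqrt{14592095}}{19}$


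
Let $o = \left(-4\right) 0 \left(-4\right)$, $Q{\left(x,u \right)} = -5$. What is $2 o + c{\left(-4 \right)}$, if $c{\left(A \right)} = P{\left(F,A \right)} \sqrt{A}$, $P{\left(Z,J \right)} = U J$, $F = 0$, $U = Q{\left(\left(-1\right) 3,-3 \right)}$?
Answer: $40 i \approx 40.0 i$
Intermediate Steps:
$U = -5$
$P{\left(Z,J \right)} = - 5 J$
$c{\left(A \right)} = - 5 A^{\frac{3}{2}}$ ($c{\left(A \right)} = - 5 A \sqrt{A} = - 5 A^{\frac{3}{2}}$)
$o = 0$ ($o = 0 \left(-4\right) = 0$)
$2 o + c{\left(-4 \right)} = 2 \cdot 0 - 5 \left(-4\right)^{\frac{3}{2}} = 0 - 5 \left(- 8 i\right) = 0 + 40 i = 40 i$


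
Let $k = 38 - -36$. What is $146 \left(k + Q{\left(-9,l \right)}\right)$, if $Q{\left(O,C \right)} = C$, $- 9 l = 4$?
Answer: $\frac{96652}{9} \approx 10739.0$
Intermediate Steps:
$l = - \frac{4}{9}$ ($l = \left(- \frac{1}{9}\right) 4 = - \frac{4}{9} \approx -0.44444$)
$k = 74$ ($k = 38 + 36 = 74$)
$146 \left(k + Q{\left(-9,l \right)}\right) = 146 \left(74 - \frac{4}{9}\right) = 146 \cdot \frac{662}{9} = \frac{96652}{9}$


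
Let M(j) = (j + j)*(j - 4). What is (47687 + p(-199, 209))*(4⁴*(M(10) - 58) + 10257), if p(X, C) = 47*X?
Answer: 1001629086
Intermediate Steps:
M(j) = 2*j*(-4 + j) (M(j) = (2*j)*(-4 + j) = 2*j*(-4 + j))
(47687 + p(-199, 209))*(4⁴*(M(10) - 58) + 10257) = (47687 + 47*(-199))*(4⁴*(2*10*(-4 + 10) - 58) + 10257) = (47687 - 9353)*(256*(2*10*6 - 58) + 10257) = 38334*(256*(120 - 58) + 10257) = 38334*(256*62 + 10257) = 38334*(15872 + 10257) = 38334*26129 = 1001629086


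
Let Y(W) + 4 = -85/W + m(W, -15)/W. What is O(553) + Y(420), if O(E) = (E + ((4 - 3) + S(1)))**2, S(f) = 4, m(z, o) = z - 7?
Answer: 32692882/105 ≈ 3.1136e+5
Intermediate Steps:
m(z, o) = -7 + z
O(E) = (5 + E)**2 (O(E) = (E + ((4 - 3) + 4))**2 = (E + (1 + 4))**2 = (E + 5)**2 = (5 + E)**2)
Y(W) = -4 - 85/W + (-7 + W)/W (Y(W) = -4 + (-85/W + (-7 + W)/W) = -4 - 85/W + (-7 + W)/W)
O(553) + Y(420) = (5 + 553)**2 + (-3 - 92/420) = 558**2 + (-3 - 92*1/420) = 311364 + (-3 - 23/105) = 311364 - 338/105 = 32692882/105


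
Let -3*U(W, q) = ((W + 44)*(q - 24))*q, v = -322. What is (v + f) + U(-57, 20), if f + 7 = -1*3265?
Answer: -11822/3 ≈ -3940.7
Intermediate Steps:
f = -3272 (f = -7 - 1*3265 = -7 - 3265 = -3272)
U(W, q) = -q*(-24 + q)*(44 + W)/3 (U(W, q) = -(W + 44)*(q - 24)*q/3 = -(44 + W)*(-24 + q)*q/3 = -(-24 + q)*(44 + W)*q/3 = -q*(-24 + q)*(44 + W)/3)
(v + f) + U(-57, 20) = (-322 - 3272) + (⅓)*20*(1056 - 44*20 + 24*(-57) - 1*(-57)*20) = -3594 + (⅓)*20*(1056 - 880 - 1368 + 1140) = -3594 + (⅓)*20*(-52) = -3594 - 1040/3 = -11822/3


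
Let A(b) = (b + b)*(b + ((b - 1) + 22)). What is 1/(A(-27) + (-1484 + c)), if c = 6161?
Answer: 1/6459 ≈ 0.00015482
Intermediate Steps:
A(b) = 2*b*(21 + 2*b) (A(b) = (2*b)*(b + ((-1 + b) + 22)) = (2*b)*(b + (21 + b)) = (2*b)*(21 + 2*b) = 2*b*(21 + 2*b))
1/(A(-27) + (-1484 + c)) = 1/(2*(-27)*(21 + 2*(-27)) + (-1484 + 6161)) = 1/(2*(-27)*(21 - 54) + 4677) = 1/(2*(-27)*(-33) + 4677) = 1/(1782 + 4677) = 1/6459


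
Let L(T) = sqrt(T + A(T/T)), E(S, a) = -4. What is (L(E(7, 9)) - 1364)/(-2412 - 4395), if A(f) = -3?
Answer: 1364/6807 - I*sqrt(7)/6807 ≈ 0.20038 - 0.00038868*I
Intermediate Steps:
L(T) = sqrt(-3 + T) (L(T) = sqrt(T - 3) = sqrt(-3 + T))
(L(E(7, 9)) - 1364)/(-2412 - 4395) = (sqrt(-3 - 4) - 1364)/(-2412 - 4395) = (sqrt(-7) - 1364)/(-6807) = (I*sqrt(7) - 1364)*(-1/6807) = (-1364 + I*sqrt(7))*(-1/6807) = 1364/6807 - I*sqrt(7)/6807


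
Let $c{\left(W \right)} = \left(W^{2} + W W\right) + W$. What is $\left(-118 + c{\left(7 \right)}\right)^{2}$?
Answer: $169$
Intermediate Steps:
$c{\left(W \right)} = W + 2 W^{2}$ ($c{\left(W \right)} = \left(W^{2} + W^{2}\right) + W = 2 W^{2} + W = W + 2 W^{2}$)
$\left(-118 + c{\left(7 \right)}\right)^{2} = \left(-118 + 7 \left(1 + 2 \cdot 7\right)\right)^{2} = \left(-118 + 7 \left(1 + 14\right)\right)^{2} = \left(-118 + 7 \cdot 15\right)^{2} = \left(-118 + 105\right)^{2} = \left(-13\right)^{2} = 169$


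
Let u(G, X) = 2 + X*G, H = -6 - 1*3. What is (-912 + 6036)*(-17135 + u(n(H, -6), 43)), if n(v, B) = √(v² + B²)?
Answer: -87789492 + 660996*√13 ≈ -8.5406e+7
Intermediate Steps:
H = -9 (H = -6 - 3 = -9)
n(v, B) = √(B² + v²)
u(G, X) = 2 + G*X
(-912 + 6036)*(-17135 + u(n(H, -6), 43)) = (-912 + 6036)*(-17135 + (2 + √((-6)² + (-9)²)*43)) = 5124*(-17135 + (2 + √(36 + 81)*43)) = 5124*(-17135 + (2 + √117*43)) = 5124*(-17135 + (2 + (3*√13)*43)) = 5124*(-17135 + (2 + 129*√13)) = 5124*(-17133 + 129*√13) = -87789492 + 660996*√13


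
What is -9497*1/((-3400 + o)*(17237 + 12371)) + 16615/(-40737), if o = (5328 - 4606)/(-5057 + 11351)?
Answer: -5262231558265397/12905033082045144 ≈ -0.40777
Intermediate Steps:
o = 361/3147 (o = 722/6294 = 722*(1/6294) = 361/3147 ≈ 0.11471)
-9497*1/((-3400 + o)*(17237 + 12371)) + 16615/(-40737) = -9497*1/((-3400 + 361/3147)*(17237 + 12371)) + 16615/(-40737) = -9497/(29608*(-10699439/3147)) + 16615*(-1/40737) = -9497/(-316788989912/3147) - 16615/40737 = -9497*(-3147/316788989912) - 16615/40737 = 29887059/316788989912 - 16615/40737 = -5262231558265397/12905033082045144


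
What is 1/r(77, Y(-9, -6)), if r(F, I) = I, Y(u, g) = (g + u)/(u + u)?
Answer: 6/5 ≈ 1.2000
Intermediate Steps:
Y(u, g) = (g + u)/(2*u) (Y(u, g) = (g + u)/((2*u)) = (g + u)*(1/(2*u)) = (g + u)/(2*u))
1/r(77, Y(-9, -6)) = 1/((½)*(-6 - 9)/(-9)) = 1/((½)*(-⅑)*(-15)) = 1/(⅚) = 6/5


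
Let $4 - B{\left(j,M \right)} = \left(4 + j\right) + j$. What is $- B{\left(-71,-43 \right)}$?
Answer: $-142$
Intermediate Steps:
$B{\left(j,M \right)} = - 2 j$ ($B{\left(j,M \right)} = 4 - \left(\left(4 + j\right) + j\right) = 4 - \left(4 + 2 j\right) = - 2 j$)
$- B{\left(-71,-43 \right)} = - \left(-2\right) \left(-71\right) = \left(-1\right) 142 = -142$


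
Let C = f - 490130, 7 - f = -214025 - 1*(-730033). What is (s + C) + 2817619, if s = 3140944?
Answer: 4952432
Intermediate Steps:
f = -516001 (f = 7 - (-214025 - 1*(-730033)) = 7 - (-214025 + 730033) = 7 - 1*516008 = 7 - 516008 = -516001)
C = -1006131 (C = -516001 - 490130 = -1006131)
(s + C) + 2817619 = (3140944 - 1006131) + 2817619 = 2134813 + 2817619 = 4952432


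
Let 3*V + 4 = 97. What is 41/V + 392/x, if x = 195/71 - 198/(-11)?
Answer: 923185/45663 ≈ 20.217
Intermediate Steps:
V = 31 (V = -4/3 + (1/3)*97 = -4/3 + 97/3 = 31)
x = 1473/71 (x = 195*(1/71) - 198*(-1/11) = 195/71 + 18 = 1473/71 ≈ 20.746)
41/V + 392/x = 41/31 + 392/(1473/71) = 41*(1/31) + 392*(71/1473) = 41/31 + 27832/1473 = 923185/45663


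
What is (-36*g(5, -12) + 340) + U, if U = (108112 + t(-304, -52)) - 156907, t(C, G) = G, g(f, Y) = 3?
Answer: -48615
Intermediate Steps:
U = -48847 (U = (108112 - 52) - 156907 = 108060 - 156907 = -48847)
(-36*g(5, -12) + 340) + U = (-36*3 + 340) - 48847 = (-108 + 340) - 48847 = 232 - 48847 = -48615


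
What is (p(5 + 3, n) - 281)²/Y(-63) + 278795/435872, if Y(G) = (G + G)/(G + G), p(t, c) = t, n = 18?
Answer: 32485383083/435872 ≈ 74530.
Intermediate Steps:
Y(G) = 1 (Y(G) = (2*G)/((2*G)) = (2*G)*(1/(2*G)) = 1)
(p(5 + 3, n) - 281)²/Y(-63) + 278795/435872 = ((5 + 3) - 281)²/1 + 278795/435872 = (8 - 281)²*1 + 278795*(1/435872) = (-273)²*1 + 278795/435872 = 74529*1 + 278795/435872 = 74529 + 278795/435872 = 32485383083/435872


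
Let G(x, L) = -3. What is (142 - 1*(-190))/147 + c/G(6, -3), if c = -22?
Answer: 470/49 ≈ 9.5918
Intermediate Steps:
(142 - 1*(-190))/147 + c/G(6, -3) = (142 - 1*(-190))/147 - 22/(-3) = (142 + 190)*(1/147) - 22*(-⅓) = 332*(1/147) + 22/3 = 332/147 + 22/3 = 470/49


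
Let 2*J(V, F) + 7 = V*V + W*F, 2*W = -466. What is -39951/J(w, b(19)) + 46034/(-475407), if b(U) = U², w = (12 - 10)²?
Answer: 17057163289/19991815164 ≈ 0.85321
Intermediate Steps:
w = 4 (w = 2² = 4)
W = -233 (W = (½)*(-466) = -233)
J(V, F) = -7/2 + V²/2 - 233*F/2 (J(V, F) = -7/2 + (V*V - 233*F)/2 = -7/2 + (V² - 233*F)/2 = -7/2 + (V²/2 - 233*F/2) = -7/2 + V²/2 - 233*F/2)
-39951/J(w, b(19)) + 46034/(-475407) = -39951/(-7/2 + (½)*4² - 233/2*19²) + 46034/(-475407) = -39951/(-7/2 + (½)*16 - 233/2*361) + 46034*(-1/475407) = -39951/(-7/2 + 8 - 84113/2) - 46034/475407 = -39951/(-42052) - 46034/475407 = -39951*(-1/42052) - 46034/475407 = 39951/42052 - 46034/475407 = 17057163289/19991815164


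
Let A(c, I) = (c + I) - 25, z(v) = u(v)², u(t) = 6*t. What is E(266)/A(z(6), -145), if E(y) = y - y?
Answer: 0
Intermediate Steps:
z(v) = 36*v² (z(v) = (6*v)² = 36*v²)
A(c, I) = -25 + I + c (A(c, I) = (I + c) - 25 = -25 + I + c)
E(y) = 0
E(266)/A(z(6), -145) = 0/(-25 - 145 + 36*6²) = 0/(-25 - 145 + 36*36) = 0/(-25 - 145 + 1296) = 0/1126 = 0*(1/1126) = 0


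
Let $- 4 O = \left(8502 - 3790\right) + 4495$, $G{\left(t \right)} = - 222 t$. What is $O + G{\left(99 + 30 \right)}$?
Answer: $- \frac{123759}{4} \approx -30940.0$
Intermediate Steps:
$O = - \frac{9207}{4}$ ($O = - \frac{\left(8502 - 3790\right) + 4495}{4} = - \frac{4712 + 4495}{4} = \left(- \frac{1}{4}\right) 9207 = - \frac{9207}{4} \approx -2301.8$)
$O + G{\left(99 + 30 \right)} = - \frac{9207}{4} - 222 \left(99 + 30\right) = - \frac{9207}{4} - 28638 = - \frac{123759}{4}$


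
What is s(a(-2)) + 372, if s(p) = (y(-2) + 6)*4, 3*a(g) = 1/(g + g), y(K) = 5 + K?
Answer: 408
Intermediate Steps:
a(g) = 1/(6*g) (a(g) = 1/(3*(g + g)) = 1/(3*((2*g))) = (1/(2*g))/3 = 1/(6*g))
s(p) = 36 (s(p) = ((5 - 2) + 6)*4 = (3 + 6)*4 = 9*4 = 36)
s(a(-2)) + 372 = 36 + 372 = 408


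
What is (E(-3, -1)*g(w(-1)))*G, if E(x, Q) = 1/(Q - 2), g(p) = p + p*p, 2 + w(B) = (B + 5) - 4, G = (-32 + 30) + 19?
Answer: -34/3 ≈ -11.333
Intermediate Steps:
G = 17 (G = -2 + 19 = 17)
w(B) = -1 + B (w(B) = -2 + ((B + 5) - 4) = -2 + ((5 + B) - 4) = -2 + (1 + B) = -1 + B)
g(p) = p + p**2
E(x, Q) = 1/(-2 + Q)
(E(-3, -1)*g(w(-1)))*G = (((-1 - 1)*(1 + (-1 - 1)))/(-2 - 1))*17 = ((-2*(1 - 2))/(-3))*17 = -(-2)*(-1)/3*17 = -1/3*2*17 = -2/3*17 = -34/3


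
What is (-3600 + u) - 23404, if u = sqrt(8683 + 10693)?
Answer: -27004 + 4*sqrt(1211) ≈ -26865.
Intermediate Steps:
u = 4*sqrt(1211) (u = sqrt(19376) = 4*sqrt(1211) ≈ 139.20)
(-3600 + u) - 23404 = (-3600 + 4*sqrt(1211)) - 23404 = -27004 + 4*sqrt(1211)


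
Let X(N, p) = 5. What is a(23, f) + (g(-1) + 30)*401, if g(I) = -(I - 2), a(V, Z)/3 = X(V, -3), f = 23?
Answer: 13248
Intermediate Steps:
a(V, Z) = 15 (a(V, Z) = 3*5 = 15)
g(I) = 2 - I (g(I) = -(-2 + I) = 2 - I)
a(23, f) + (g(-1) + 30)*401 = 15 + ((2 - 1*(-1)) + 30)*401 = 15 + ((2 + 1) + 30)*401 = 15 + (3 + 30)*401 = 15 + 33*401 = 15 + 13233 = 13248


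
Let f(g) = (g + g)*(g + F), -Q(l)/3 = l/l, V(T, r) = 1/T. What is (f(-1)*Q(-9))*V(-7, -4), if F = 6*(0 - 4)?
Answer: 150/7 ≈ 21.429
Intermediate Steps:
Q(l) = -3 (Q(l) = -3*l/l = -3*1 = -3)
F = -24 (F = 6*(-4) = -24)
f(g) = 2*g*(-24 + g) (f(g) = (g + g)*(g - 24) = (2*g)*(-24 + g) = 2*g*(-24 + g))
(f(-1)*Q(-9))*V(-7, -4) = ((2*(-1)*(-24 - 1))*(-3))/(-7) = ((2*(-1)*(-25))*(-3))*(-1/7) = (50*(-3))*(-1/7) = -150*(-1/7) = 150/7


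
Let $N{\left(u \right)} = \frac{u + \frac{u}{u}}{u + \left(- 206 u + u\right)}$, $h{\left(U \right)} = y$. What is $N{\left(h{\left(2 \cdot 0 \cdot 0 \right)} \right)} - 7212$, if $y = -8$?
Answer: $- \frac{11769991}{1632} \approx -7212.0$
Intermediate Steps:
$h{\left(U \right)} = -8$
$N{\left(u \right)} = - \frac{1 + u}{204 u}$ ($N{\left(u \right)} = \frac{u + 1}{u - 205 u} = \frac{1 + u}{\left(-204\right) u} = \left(1 + u\right) \left(- \frac{1}{204 u}\right) = - \frac{1 + u}{204 u}$)
$N{\left(h{\left(2 \cdot 0 \cdot 0 \right)} \right)} - 7212 = \frac{-1 - -8}{204 \left(-8\right)} - 7212 = \frac{1}{204} \left(- \frac{1}{8}\right) \left(-1 + 8\right) - 7212 = \frac{1}{204} \left(- \frac{1}{8}\right) 7 - 7212 = - \frac{7}{1632} - 7212 = - \frac{11769991}{1632}$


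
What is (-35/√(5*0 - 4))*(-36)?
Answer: -630*I ≈ -630.0*I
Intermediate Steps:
(-35/√(5*0 - 4))*(-36) = (-35/√(0 - 4))*(-36) = (-35/√(-4))*(-36) = (-35/(2*I))*(-36) = (-I/2*(-35))*(-36) = (35*I/2)*(-36) = -630*I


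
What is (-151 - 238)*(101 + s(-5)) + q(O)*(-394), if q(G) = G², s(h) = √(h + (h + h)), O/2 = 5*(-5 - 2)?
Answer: -1969889 - 389*I*√15 ≈ -1.9699e+6 - 1506.6*I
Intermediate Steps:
O = -70 (O = 2*(5*(-5 - 2)) = 2*(5*(-7)) = 2*(-35) = -70)
s(h) = √3*√h (s(h) = √(h + 2*h) = √(3*h) = √3*√h)
(-151 - 238)*(101 + s(-5)) + q(O)*(-394) = (-151 - 238)*(101 + √3*√(-5)) + (-70)²*(-394) = -389*(101 + √3*(I*√5)) + 4900*(-394) = -389*(101 + I*√15) - 1930600 = (-39289 - 389*I*√15) - 1930600 = -1969889 - 389*I*√15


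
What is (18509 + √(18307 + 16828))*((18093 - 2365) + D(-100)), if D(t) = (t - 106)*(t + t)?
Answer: 1053680352 + 56928*√35135 ≈ 1.0644e+9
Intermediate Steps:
D(t) = 2*t*(-106 + t) (D(t) = (-106 + t)*(2*t) = 2*t*(-106 + t))
(18509 + √(18307 + 16828))*((18093 - 2365) + D(-100)) = (18509 + √(18307 + 16828))*((18093 - 2365) + 2*(-100)*(-106 - 100)) = (18509 + √35135)*(15728 + 2*(-100)*(-206)) = (18509 + √35135)*(15728 + 41200) = (18509 + √35135)*56928 = 1053680352 + 56928*√35135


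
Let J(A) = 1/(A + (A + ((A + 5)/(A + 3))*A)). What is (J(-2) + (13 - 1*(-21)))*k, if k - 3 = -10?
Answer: -2373/10 ≈ -237.30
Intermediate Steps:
k = -7 (k = 3 - 10 = -7)
J(A) = 1/(2*A + A*(5 + A)/(3 + A)) (J(A) = 1/(A + (A + ((5 + A)/(3 + A))*A)) = 1/(A + (A + A*(5 + A)/(3 + A))) = 1/(2*A + A*(5 + A)/(3 + A)))
(J(-2) + (13 - 1*(-21)))*k = ((3 - 2)/((-2)*(11 + 3*(-2))) + (13 - 1*(-21)))*(-7) = (-1/2*1/(11 - 6) + (13 + 21))*(-7) = (-1/2*1/5 + 34)*(-7) = (-1/2*1/5*1 + 34)*(-7) = (-1/10 + 34)*(-7) = (339/10)*(-7) = -2373/10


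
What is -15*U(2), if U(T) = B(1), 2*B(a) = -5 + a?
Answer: 30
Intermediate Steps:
B(a) = -5/2 + a/2 (B(a) = (-5 + a)/2 = -5/2 + a/2)
U(T) = -2 (U(T) = -5/2 + (½)*1 = -5/2 + ½ = -2)
-15*U(2) = -15*(-2) = 30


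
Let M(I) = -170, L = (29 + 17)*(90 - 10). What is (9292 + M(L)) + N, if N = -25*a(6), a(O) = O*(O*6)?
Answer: 3722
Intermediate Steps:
L = 3680 (L = 46*80 = 3680)
a(O) = 6*O² (a(O) = O*(6*O) = 6*O²)
N = -5400 (N = -150*6² = -150*36 = -25*216 = -5400)
(9292 + M(L)) + N = (9292 - 170) - 5400 = 9122 - 5400 = 3722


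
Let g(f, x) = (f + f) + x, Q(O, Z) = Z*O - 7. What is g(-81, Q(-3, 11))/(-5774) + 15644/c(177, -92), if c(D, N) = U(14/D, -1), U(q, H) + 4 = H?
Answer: -45163723/14435 ≈ -3128.8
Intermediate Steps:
U(q, H) = -4 + H
Q(O, Z) = -7 + O*Z (Q(O, Z) = O*Z - 7 = -7 + O*Z)
c(D, N) = -5 (c(D, N) = -4 - 1 = -5)
g(f, x) = x + 2*f (g(f, x) = 2*f + x = x + 2*f)
g(-81, Q(-3, 11))/(-5774) + 15644/c(177, -92) = ((-7 - 3*11) + 2*(-81))/(-5774) + 15644/(-5) = ((-7 - 33) - 162)*(-1/5774) + 15644*(-1/5) = (-40 - 162)*(-1/5774) - 15644/5 = -202*(-1/5774) - 15644/5 = 101/2887 - 15644/5 = -45163723/14435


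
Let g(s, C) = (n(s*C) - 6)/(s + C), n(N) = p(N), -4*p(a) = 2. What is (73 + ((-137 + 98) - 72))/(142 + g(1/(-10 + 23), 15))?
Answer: -14896/55495 ≈ -0.26842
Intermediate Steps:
p(a) = -1/2 (p(a) = -1/4*2 = -1/2)
n(N) = -1/2
g(s, C) = -13/(2*(C + s)) (g(s, C) = (-1/2 - 6)/(s + C) = -13/(2*(C + s)))
(73 + ((-137 + 98) - 72))/(142 + g(1/(-10 + 23), 15)) = (73 + ((-137 + 98) - 72))/(142 - 13/(2*15 + 2/(-10 + 23))) = (73 + (-39 - 72))/(142 - 13/(30 + 2/13)) = (73 - 111)/(142 - 13/(30 + 2*(1/13))) = -38/(142 - 13/(30 + 2/13)) = -38/(142 - 13/392/13) = -38/(142 - 13*13/392) = -38/(142 - 169/392) = -38/55495/392 = -38*392/55495 = -14896/55495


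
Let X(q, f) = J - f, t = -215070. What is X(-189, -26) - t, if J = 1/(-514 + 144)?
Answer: 79585519/370 ≈ 2.1510e+5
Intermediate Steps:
J = -1/370 (J = 1/(-370) = -1/370 ≈ -0.0027027)
X(q, f) = -1/370 - f
X(-189, -26) - t = (-1/370 - 1*(-26)) - 1*(-215070) = (-1/370 + 26) + 215070 = 9619/370 + 215070 = 79585519/370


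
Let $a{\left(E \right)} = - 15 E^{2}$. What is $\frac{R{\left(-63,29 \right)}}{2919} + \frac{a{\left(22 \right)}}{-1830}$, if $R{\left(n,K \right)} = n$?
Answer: $\frac{33455}{8479} \approx 3.9456$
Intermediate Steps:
$\frac{R{\left(-63,29 \right)}}{2919} + \frac{a{\left(22 \right)}}{-1830} = - \frac{63}{2919} + \frac{\left(-15\right) 22^{2}}{-1830} = \left(-63\right) \frac{1}{2919} + \left(-15\right) 484 \left(- \frac{1}{1830}\right) = - \frac{3}{139} - - \frac{242}{61} = - \frac{3}{139} + \frac{242}{61} = \frac{33455}{8479}$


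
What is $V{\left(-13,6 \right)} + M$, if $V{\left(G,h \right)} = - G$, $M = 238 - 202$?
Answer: $49$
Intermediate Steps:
$M = 36$
$V{\left(-13,6 \right)} + M = \left(-1\right) \left(-13\right) + 36 = 13 + 36 = 49$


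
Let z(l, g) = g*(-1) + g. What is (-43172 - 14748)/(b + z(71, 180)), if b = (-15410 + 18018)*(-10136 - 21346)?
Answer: 1810/2565783 ≈ 0.00070544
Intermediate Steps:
z(l, g) = 0 (z(l, g) = -g + g = 0)
b = -82105056 (b = 2608*(-31482) = -82105056)
(-43172 - 14748)/(b + z(71, 180)) = (-43172 - 14748)/(-82105056 + 0) = -57920/(-82105056) = -57920*(-1/82105056) = 1810/2565783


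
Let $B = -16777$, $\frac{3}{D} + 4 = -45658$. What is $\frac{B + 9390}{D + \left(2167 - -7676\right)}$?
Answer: $- \frac{337305194}{449451063} \approx -0.75048$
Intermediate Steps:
$D = - \frac{3}{45662}$ ($D = \frac{3}{-4 - 45658} = \frac{3}{-45662} = 3 \left(- \frac{1}{45662}\right) = - \frac{3}{45662} \approx -6.57 \cdot 10^{-5}$)
$\frac{B + 9390}{D + \left(2167 - -7676\right)} = \frac{-16777 + 9390}{- \frac{3}{45662} + \left(2167 - -7676\right)} = - \frac{7387}{- \frac{3}{45662} + \left(2167 + 7676\right)} = - \frac{7387}{- \frac{3}{45662} + 9843} = - \frac{7387}{\frac{449451063}{45662}} = \left(-7387\right) \frac{45662}{449451063} = - \frac{337305194}{449451063}$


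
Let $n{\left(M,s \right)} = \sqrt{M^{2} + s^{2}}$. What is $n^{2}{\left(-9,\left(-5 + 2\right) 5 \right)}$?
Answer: $306$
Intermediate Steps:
$n^{2}{\left(-9,\left(-5 + 2\right) 5 \right)} = \left(\sqrt{\left(-9\right)^{2} + \left(\left(-5 + 2\right) 5\right)^{2}}\right)^{2} = \left(\sqrt{81 + \left(\left(-3\right) 5\right)^{2}}\right)^{2} = \left(\sqrt{81 + \left(-15\right)^{2}}\right)^{2} = \left(\sqrt{81 + 225}\right)^{2} = \left(\sqrt{306}\right)^{2} = \left(3 \sqrt{34}\right)^{2} = 306$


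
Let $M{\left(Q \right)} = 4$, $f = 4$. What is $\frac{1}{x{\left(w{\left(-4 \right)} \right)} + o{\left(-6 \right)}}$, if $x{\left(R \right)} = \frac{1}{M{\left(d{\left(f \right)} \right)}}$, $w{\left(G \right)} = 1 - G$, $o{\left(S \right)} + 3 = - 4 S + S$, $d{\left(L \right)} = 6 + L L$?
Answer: $\frac{4}{61} \approx 0.065574$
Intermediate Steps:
$d{\left(L \right)} = 6 + L^{2}$
$o{\left(S \right)} = -3 - 3 S$ ($o{\left(S \right)} = -3 + \left(- 4 S + S\right) = -3 - 3 S$)
$x{\left(R \right)} = \frac{1}{4}$
$\frac{1}{x{\left(w{\left(-4 \right)} \right)} + o{\left(-6 \right)}} = \frac{1}{\frac{1}{4} - -15} = \frac{1}{\frac{1}{4} + \left(-3 + 18\right)} = \frac{1}{\frac{1}{4} + 15} = \frac{1}{\frac{61}{4}} = \frac{4}{61}$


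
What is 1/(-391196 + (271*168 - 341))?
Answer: -1/346009 ≈ -2.8901e-6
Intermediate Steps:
1/(-391196 + (271*168 - 341)) = 1/(-391196 + (45528 - 341)) = 1/(-391196 + 45187) = 1/(-346009) = -1/346009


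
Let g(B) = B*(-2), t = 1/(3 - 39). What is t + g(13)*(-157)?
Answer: 146951/36 ≈ 4082.0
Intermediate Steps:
t = -1/36 (t = 1/(-36) = -1/36 ≈ -0.027778)
g(B) = -2*B
t + g(13)*(-157) = -1/36 - 2*13*(-157) = -1/36 - 26*(-157) = -1/36 + 4082 = 146951/36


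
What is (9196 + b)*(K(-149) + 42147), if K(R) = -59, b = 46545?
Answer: 2346027208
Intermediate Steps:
(9196 + b)*(K(-149) + 42147) = (9196 + 46545)*(-59 + 42147) = 55741*42088 = 2346027208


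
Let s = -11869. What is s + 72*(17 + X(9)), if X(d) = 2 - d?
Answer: -11149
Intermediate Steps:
s + 72*(17 + X(9)) = -11869 + 72*(17 + (2 - 1*9)) = -11869 + 72*(17 + (2 - 9)) = -11869 + 72*(17 - 7) = -11869 + 72*10 = -11869 + 720 = -11149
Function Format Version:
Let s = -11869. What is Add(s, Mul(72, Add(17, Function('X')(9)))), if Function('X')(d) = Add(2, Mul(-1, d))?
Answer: -11149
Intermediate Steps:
Add(s, Mul(72, Add(17, Function('X')(9)))) = Add(-11869, Mul(72, Add(17, Add(2, Mul(-1, 9))))) = Add(-11869, Mul(72, Add(17, Add(2, -9)))) = Add(-11869, Mul(72, Add(17, -7))) = Add(-11869, Mul(72, 10)) = Add(-11869, 720) = -11149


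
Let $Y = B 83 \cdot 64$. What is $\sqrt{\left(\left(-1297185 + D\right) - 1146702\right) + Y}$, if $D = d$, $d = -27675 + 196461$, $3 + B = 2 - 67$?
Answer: $i \sqrt{2636317} \approx 1623.7 i$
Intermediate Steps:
$B = -68$ ($B = -3 + \left(2 - 67\right) = -3 - 65 = -68$)
$Y = -361216$ ($Y = \left(-68\right) 83 \cdot 64 = \left(-5644\right) 64 = -361216$)
$d = 168786$
$D = 168786$
$\sqrt{\left(\left(-1297185 + D\right) - 1146702\right) + Y} = \sqrt{\left(\left(-1297185 + 168786\right) - 1146702\right) - 361216} = \sqrt{\left(-1128399 - 1146702\right) - 361216} = \sqrt{-2275101 - 361216} = \sqrt{-2636317} = i \sqrt{2636317}$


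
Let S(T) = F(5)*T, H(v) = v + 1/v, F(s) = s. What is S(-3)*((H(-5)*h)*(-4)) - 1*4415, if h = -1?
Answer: -4103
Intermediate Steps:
S(T) = 5*T
S(-3)*((H(-5)*h)*(-4)) - 1*4415 = (5*(-3))*(((-5 + 1/(-5))*(-1))*(-4)) - 1*4415 = -15*(-5 - ⅕)*(-1)*(-4) - 4415 = -15*(-26/5*(-1))*(-4) - 4415 = -78*(-4) - 4415 = -15*(-104/5) - 4415 = 312 - 4415 = -4103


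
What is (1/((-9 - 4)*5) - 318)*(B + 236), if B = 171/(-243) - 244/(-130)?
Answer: -8604076369/114075 ≈ -75425.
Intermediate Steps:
B = 2059/1755 (B = 171*(-1/243) - 244*(-1/130) = -19/27 + 122/65 = 2059/1755 ≈ 1.1732)
(1/((-9 - 4)*5) - 318)*(B + 236) = (1/((-9 - 4)*5) - 318)*(2059/1755 + 236) = (1/(-13*5) - 318)*(416239/1755) = (1/(-65) - 318)*(416239/1755) = (-1/65 - 318)*(416239/1755) = -20671/65*416239/1755 = -8604076369/114075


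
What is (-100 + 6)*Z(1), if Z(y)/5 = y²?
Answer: -470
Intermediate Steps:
Z(y) = 5*y²
(-100 + 6)*Z(1) = (-100 + 6)*(5*1²) = -470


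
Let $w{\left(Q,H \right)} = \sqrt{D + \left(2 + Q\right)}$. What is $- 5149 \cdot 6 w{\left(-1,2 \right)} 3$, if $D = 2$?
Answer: $- 92682 \sqrt{3} \approx -1.6053 \cdot 10^{5}$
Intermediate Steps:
$w{\left(Q,H \right)} = \sqrt{4 + Q}$ ($w{\left(Q,H \right)} = \sqrt{2 + \left(2 + Q\right)} = \sqrt{4 + Q}$)
$- 5149 \cdot 6 w{\left(-1,2 \right)} 3 = - 5149 \cdot 6 \sqrt{4 - 1} \cdot 3 = - 5149 \cdot 6 \sqrt{3} \cdot 3 = - 5149 \cdot 18 \sqrt{3} = - 92682 \sqrt{3}$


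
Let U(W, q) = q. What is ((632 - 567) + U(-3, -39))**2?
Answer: 676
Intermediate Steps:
((632 - 567) + U(-3, -39))**2 = ((632 - 567) - 39)**2 = (65 - 39)**2 = 26**2 = 676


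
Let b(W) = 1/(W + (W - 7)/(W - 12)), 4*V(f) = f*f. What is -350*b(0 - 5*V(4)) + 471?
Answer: 299923/613 ≈ 489.27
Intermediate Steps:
V(f) = f**2/4 (V(f) = (f*f)/4 = f**2/4)
b(W) = 1/(W + (-7 + W)/(-12 + W))
-350*b(0 - 5*V(4)) + 471 = -350*(12 - (0 - 5*4**2/4))/(7 - (0 - 5*4**2/4)**2 + 11*(0 - 5*4**2/4)) + 471 = -350*(12 - (0 - 5*16/4))/(7 - (0 - 5*16/4)**2 + 11*(0 - 5*16/4)) + 471 = -350*(12 - (0 - 5*4))/(7 - (0 - 5*4)**2 + 11*(0 - 5*4)) + 471 = -350*(12 - (0 - 20))/(7 - (0 - 20)**2 + 11*(0 - 20)) + 471 = -350*(12 - 1*(-20))/(7 - 1*(-20)**2 + 11*(-20)) + 471 = -350*(12 + 20)/(7 - 1*400 - 220) + 471 = -350*32/(7 - 400 - 220) + 471 = -350*32/(-613) + 471 = -(-350)*32/613 + 471 = -350*(-32/613) + 471 = 11200/613 + 471 = 299923/613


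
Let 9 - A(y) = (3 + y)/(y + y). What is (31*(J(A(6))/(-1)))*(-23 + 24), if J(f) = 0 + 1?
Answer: -31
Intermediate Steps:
A(y) = 9 - (3 + y)/(2*y) (A(y) = 9 - (3 + y)/(y + y) = 9 - (3 + y)/(2*y))
J(f) = 1
(31*(J(A(6))/(-1)))*(-23 + 24) = (31*(1/(-1)))*(-23 + 24) = (31*(1*(-1)))*1 = (31*(-1))*1 = -31*1 = -31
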